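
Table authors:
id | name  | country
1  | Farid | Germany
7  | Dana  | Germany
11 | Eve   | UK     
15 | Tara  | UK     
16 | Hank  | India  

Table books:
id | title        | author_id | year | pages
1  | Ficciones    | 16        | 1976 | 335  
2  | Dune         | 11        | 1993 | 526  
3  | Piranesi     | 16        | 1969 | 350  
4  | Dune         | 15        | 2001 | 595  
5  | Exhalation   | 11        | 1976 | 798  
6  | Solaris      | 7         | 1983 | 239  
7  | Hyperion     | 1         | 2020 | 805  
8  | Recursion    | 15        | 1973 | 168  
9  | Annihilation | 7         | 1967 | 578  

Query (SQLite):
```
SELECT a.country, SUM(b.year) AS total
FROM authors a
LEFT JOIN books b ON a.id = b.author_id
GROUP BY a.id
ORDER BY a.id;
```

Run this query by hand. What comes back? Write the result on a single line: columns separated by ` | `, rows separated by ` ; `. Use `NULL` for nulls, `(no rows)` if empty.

Germany | 2020 ; Germany | 3950 ; UK | 3969 ; UK | 3974 ; India | 3945

LEFT JOIN keeps every authors row; unmatched ones get NULL for books columns.
Group by authors.id and compute SUM(b.year). SUM over an all-NULL group is NULL.
  1: ids {7} → SUM(b.year)=2020
  7: ids {6, 9} → SUM(b.year)=3950
  11: ids {2, 5} → SUM(b.year)=3969
  15: ids {4, 8} → SUM(b.year)=3974
  16: ids {1, 3} → SUM(b.year)=3945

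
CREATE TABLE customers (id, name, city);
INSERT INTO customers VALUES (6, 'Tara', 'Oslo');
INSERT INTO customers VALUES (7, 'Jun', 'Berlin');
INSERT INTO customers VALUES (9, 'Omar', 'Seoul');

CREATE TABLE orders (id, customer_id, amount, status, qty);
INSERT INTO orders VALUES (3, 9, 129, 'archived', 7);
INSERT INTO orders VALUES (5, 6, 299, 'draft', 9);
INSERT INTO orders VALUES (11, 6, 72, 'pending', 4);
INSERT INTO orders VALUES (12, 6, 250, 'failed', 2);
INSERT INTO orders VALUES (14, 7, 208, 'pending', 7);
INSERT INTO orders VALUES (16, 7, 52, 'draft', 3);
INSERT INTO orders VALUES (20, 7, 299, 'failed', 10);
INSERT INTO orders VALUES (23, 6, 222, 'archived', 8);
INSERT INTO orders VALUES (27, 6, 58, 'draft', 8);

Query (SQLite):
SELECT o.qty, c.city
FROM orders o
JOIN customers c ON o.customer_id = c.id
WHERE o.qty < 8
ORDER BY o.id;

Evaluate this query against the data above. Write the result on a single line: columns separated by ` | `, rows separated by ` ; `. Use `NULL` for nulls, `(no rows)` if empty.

Each orders row matches the customers row where customer_id = customers.id.
Then keep rows with o.qty < 8.

7 | Seoul ; 4 | Oslo ; 2 | Oslo ; 7 | Berlin ; 3 | Berlin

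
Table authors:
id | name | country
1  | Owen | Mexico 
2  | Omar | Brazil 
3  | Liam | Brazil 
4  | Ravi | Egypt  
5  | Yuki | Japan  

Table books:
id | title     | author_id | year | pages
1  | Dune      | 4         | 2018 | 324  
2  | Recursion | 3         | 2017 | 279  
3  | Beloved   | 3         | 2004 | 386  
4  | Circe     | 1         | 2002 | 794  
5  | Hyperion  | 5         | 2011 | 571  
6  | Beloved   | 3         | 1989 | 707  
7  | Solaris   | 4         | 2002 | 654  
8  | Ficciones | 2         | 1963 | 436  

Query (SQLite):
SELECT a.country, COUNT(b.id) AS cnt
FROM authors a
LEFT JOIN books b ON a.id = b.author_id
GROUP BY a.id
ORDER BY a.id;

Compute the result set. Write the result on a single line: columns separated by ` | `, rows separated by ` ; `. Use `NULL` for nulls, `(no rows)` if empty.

LEFT JOIN keeps every authors row; unmatched ones get NULL for books columns.
Group by authors.id and compute COUNT(b.id). COUNT(col) of an all-NULL group is 0.
  1: ids {4} → COUNT(b.id)=1
  2: ids {8} → COUNT(b.id)=1
  3: ids {2, 3, 6} → COUNT(b.id)=3
  4: ids {1, 7} → COUNT(b.id)=2
  5: ids {5} → COUNT(b.id)=1

Mexico | 1 ; Brazil | 1 ; Brazil | 3 ; Egypt | 2 ; Japan | 1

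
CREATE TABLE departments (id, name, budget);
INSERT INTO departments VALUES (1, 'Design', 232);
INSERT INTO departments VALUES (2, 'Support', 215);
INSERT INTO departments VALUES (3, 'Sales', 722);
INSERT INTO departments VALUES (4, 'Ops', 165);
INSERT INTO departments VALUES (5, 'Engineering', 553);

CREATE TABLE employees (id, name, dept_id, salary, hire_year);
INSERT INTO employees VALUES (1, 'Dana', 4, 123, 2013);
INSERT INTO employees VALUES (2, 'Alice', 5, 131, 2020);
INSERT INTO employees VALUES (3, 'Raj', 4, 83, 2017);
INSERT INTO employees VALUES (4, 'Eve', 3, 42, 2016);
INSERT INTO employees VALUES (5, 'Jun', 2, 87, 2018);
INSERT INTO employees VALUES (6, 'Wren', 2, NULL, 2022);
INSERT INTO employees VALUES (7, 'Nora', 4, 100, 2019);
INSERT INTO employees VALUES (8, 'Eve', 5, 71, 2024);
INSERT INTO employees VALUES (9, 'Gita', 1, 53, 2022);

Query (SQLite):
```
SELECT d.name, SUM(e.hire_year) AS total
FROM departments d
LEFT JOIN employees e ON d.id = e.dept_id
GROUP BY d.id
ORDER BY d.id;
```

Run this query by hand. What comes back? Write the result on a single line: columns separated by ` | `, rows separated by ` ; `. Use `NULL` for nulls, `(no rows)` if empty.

Design | 2022 ; Support | 4040 ; Sales | 2016 ; Ops | 6049 ; Engineering | 4044

LEFT JOIN keeps every departments row; unmatched ones get NULL for employees columns.
Group by departments.id and compute SUM(e.hire_year). SUM over an all-NULL group is NULL.
  1: ids {9} → SUM(e.hire_year)=2022
  2: ids {5, 6} → SUM(e.hire_year)=4040
  3: ids {4} → SUM(e.hire_year)=2016
  4: ids {1, 3, 7} → SUM(e.hire_year)=6049
  5: ids {2, 8} → SUM(e.hire_year)=4044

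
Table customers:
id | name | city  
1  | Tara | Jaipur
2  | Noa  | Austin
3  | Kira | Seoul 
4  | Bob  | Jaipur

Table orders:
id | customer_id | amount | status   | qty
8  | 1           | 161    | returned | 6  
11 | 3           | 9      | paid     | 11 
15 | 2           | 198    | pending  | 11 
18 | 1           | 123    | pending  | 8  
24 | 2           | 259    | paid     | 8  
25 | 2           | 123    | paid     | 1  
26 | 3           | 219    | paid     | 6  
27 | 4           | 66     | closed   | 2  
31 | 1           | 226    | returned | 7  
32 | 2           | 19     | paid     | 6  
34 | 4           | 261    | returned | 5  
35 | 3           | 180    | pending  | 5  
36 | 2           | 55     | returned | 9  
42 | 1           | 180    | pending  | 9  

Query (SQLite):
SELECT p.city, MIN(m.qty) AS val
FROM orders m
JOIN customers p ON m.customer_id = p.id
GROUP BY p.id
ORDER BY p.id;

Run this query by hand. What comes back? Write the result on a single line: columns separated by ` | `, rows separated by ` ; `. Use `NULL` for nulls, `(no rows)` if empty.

Jaipur | 6 ; Austin | 1 ; Seoul | 5 ; Jaipur | 2

Join each orders row to its customers via customer_id.
Group joined rows by customers.id; compute MIN(m.qty) per group.
  1: ids {8, 18, 31, 42} → MIN(m.qty)=6
  2: ids {15, 24, 25, 32, 36} → MIN(m.qty)=1
  3: ids {11, 26, 35} → MIN(m.qty)=5
  4: ids {27, 34} → MIN(m.qty)=2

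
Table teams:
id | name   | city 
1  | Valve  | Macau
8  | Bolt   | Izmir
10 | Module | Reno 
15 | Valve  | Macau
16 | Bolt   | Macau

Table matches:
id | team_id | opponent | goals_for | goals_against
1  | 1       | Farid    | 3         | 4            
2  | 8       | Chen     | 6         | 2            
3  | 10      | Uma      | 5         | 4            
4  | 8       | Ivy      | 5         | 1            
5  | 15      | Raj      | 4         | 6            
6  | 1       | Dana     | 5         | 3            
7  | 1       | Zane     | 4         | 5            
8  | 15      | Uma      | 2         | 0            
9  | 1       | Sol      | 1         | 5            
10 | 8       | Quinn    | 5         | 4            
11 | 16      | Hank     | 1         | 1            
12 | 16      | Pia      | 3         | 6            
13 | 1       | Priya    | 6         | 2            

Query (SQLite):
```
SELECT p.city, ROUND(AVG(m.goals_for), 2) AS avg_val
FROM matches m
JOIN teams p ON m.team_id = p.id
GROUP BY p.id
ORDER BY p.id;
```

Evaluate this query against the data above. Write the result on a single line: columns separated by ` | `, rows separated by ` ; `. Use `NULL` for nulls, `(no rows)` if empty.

Join each matches row to its teams via team_id.
Group joined rows by teams.id; compute ROUND(AVG(m.goals_for), 2) per group.
  1: ids {1, 6, 7, 9, 13} → ROUND(AVG(m.goals_for), 2)=3.8
  8: ids {2, 4, 10} → ROUND(AVG(m.goals_for), 2)=5.33
  10: ids {3} → ROUND(AVG(m.goals_for), 2)=5
  15: ids {5, 8} → ROUND(AVG(m.goals_for), 2)=3
  16: ids {11, 12} → ROUND(AVG(m.goals_for), 2)=2

Macau | 3.8 ; Izmir | 5.33 ; Reno | 5 ; Macau | 3 ; Macau | 2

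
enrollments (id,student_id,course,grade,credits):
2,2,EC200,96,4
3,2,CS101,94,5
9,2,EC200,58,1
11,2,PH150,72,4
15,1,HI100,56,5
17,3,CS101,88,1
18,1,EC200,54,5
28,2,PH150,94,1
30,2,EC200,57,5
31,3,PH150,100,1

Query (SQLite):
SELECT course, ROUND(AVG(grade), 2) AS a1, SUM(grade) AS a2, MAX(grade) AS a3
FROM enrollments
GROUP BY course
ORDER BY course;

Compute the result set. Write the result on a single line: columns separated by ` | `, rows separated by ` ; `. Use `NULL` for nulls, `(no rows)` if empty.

Group enrollments by course.
Per group compute: ROUND(AVG(grade), 2), SUM(grade), MAX(grade).
  CS101: ids {3, 17} → ROUND(AVG(grade), 2)=91, SUM(grade)=182, MAX(grade)=94
  EC200: ids {2, 9, 18, 30} → ROUND(AVG(grade), 2)=66.25, SUM(grade)=265, MAX(grade)=96
  HI100: ids {15} → ROUND(AVG(grade), 2)=56, SUM(grade)=56, MAX(grade)=56
  PH150: ids {11, 28, 31} → ROUND(AVG(grade), 2)=88.67, SUM(grade)=266, MAX(grade)=100

CS101 | 91 | 182 | 94 ; EC200 | 66.25 | 265 | 96 ; HI100 | 56 | 56 | 56 ; PH150 | 88.67 | 266 | 100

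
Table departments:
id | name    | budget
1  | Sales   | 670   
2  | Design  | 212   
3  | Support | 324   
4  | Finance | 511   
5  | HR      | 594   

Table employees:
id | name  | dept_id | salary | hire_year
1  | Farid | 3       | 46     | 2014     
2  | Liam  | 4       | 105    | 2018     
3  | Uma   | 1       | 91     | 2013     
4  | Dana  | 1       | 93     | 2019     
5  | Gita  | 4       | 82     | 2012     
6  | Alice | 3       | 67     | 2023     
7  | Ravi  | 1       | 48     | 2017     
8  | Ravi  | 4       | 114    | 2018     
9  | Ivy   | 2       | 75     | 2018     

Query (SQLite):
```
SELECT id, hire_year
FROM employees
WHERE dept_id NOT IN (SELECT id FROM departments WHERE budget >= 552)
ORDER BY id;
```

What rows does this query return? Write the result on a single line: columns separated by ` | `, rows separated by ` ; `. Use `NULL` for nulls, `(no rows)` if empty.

Inner query: departments.id where budget >= 552.
Outer: keep employees rows whose dept_id is not in that set.
Inner query → {1, 5}

1 | 2014 ; 2 | 2018 ; 5 | 2012 ; 6 | 2023 ; 8 | 2018 ; 9 | 2018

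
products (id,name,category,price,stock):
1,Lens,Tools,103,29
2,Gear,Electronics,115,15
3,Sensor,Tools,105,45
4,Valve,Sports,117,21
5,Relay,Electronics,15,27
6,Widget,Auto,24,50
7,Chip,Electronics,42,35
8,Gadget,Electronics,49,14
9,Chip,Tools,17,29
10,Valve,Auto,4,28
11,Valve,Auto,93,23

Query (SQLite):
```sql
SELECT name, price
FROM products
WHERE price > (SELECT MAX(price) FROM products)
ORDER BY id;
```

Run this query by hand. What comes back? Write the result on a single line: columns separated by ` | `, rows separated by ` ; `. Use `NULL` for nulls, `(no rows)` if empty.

(no rows)

Scalar subquery: MAX(price) over all products rows = 117.
Keep rows where price > that value.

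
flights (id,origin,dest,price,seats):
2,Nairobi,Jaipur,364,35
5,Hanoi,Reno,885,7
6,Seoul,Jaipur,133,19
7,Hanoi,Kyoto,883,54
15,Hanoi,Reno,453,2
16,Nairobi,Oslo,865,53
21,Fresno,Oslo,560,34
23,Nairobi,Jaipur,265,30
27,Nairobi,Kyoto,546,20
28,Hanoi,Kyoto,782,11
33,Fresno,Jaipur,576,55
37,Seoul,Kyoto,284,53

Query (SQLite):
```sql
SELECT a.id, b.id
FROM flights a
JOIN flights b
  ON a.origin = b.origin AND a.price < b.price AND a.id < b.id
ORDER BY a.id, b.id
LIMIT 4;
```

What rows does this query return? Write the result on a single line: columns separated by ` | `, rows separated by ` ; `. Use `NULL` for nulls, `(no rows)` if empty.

Pairs (a,b) with same origin, a.price < b.price, a.id < b.id.
origin groups: Fresno:{21,33} Hanoi:{5,7,15,28} Nairobi:{2,16,23,27} Seoul:{6,37}
Ordered by (a.id, b.id); first 4.

2 | 16 ; 2 | 27 ; 6 | 37 ; 15 | 28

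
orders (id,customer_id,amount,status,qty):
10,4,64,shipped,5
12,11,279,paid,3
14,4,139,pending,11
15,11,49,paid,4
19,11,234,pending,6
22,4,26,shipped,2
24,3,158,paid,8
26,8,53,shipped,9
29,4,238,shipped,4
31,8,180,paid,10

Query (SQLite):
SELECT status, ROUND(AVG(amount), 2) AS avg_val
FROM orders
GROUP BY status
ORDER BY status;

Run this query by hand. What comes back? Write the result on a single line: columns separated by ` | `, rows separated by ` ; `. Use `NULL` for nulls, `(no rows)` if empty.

Partition orders by status; compute ROUND(AVG(amount), 2) within each group.
  paid: ids {12, 15, 24, 31} → ROUND(AVG(amount), 2)=166.5
  pending: ids {14, 19} → ROUND(AVG(amount), 2)=186.5
  shipped: ids {10, 22, 26, 29} → ROUND(AVG(amount), 2)=95.25

paid | 166.5 ; pending | 186.5 ; shipped | 95.25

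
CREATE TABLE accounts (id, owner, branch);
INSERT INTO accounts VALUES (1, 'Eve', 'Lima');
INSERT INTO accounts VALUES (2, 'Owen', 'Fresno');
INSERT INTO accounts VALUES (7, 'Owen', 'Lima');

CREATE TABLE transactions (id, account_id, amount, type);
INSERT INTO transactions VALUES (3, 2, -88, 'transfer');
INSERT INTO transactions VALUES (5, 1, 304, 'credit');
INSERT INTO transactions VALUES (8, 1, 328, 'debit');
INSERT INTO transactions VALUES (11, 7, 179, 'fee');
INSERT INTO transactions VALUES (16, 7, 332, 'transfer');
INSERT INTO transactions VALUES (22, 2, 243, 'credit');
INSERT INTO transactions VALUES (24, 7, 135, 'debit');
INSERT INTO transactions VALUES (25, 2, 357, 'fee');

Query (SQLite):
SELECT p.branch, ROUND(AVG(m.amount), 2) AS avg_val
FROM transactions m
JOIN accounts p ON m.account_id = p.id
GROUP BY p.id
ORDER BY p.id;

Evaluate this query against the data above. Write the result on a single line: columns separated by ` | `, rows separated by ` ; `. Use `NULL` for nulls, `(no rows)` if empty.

Lima | 316 ; Fresno | 170.67 ; Lima | 215.33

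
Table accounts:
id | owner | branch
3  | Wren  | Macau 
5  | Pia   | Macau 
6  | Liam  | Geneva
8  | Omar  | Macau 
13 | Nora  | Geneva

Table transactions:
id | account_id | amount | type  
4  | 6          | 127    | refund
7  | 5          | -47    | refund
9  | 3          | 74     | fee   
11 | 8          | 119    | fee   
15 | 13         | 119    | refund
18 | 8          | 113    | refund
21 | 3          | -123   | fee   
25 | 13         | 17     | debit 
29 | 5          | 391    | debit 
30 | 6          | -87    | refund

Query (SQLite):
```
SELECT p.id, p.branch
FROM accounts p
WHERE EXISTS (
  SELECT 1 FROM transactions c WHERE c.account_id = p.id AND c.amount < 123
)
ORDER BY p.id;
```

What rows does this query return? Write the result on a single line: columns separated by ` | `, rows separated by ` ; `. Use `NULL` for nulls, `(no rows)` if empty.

3 | Macau ; 5 | Macau ; 6 | Geneva ; 8 | Macau ; 13 | Geneva

For each accounts row, check whether any transactions with matching account_id has amount < 123.
Keep rows where that is true.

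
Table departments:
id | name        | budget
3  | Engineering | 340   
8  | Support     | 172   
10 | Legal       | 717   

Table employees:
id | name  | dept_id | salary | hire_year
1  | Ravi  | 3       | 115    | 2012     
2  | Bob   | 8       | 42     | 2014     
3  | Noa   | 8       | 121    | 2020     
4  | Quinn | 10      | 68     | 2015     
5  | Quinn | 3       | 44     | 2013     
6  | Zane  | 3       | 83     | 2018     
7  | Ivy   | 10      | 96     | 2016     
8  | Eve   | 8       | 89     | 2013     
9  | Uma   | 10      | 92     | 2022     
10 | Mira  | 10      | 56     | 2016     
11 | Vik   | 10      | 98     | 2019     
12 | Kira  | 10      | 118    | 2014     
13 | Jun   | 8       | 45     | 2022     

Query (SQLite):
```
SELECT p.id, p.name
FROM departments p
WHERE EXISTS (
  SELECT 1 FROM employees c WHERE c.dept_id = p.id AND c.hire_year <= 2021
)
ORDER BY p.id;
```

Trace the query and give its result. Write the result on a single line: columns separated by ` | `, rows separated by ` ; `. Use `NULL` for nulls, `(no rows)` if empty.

3 | Engineering ; 8 | Support ; 10 | Legal

For each departments row, check whether any employees with matching dept_id has hire_year <= 2021.
Keep rows where that is true.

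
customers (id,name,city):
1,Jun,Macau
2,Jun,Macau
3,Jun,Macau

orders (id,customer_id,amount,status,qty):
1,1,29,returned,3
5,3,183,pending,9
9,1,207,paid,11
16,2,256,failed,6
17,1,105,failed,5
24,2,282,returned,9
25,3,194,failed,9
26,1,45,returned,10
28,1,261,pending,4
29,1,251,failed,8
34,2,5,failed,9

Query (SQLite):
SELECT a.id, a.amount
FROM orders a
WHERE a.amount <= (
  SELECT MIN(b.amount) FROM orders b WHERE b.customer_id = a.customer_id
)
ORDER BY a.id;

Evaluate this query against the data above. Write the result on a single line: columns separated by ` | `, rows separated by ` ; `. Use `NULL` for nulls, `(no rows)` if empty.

For each orders row a, compute MIN(amount) over rows sharing a.customer_id.
Keep row a if a.amount <= that per-group MIN.
  customer_id=1: MIN(amount) = 29
  customer_id=2: MIN(amount) = 5
  customer_id=3: MIN(amount) = 183

1 | 29 ; 5 | 183 ; 34 | 5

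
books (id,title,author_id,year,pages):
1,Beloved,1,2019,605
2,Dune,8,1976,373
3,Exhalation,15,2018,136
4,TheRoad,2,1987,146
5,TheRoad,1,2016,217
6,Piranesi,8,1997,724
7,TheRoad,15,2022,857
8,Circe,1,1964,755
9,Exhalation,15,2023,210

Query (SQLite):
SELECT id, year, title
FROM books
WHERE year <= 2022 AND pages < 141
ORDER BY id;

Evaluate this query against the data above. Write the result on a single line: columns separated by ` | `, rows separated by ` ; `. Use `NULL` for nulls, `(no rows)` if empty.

3 | 2018 | Exhalation

year <= 2022: ids {1, 2, 3, 4, 5, 6, 7, 8}
pages < 141: ids {3}
Combine with AND.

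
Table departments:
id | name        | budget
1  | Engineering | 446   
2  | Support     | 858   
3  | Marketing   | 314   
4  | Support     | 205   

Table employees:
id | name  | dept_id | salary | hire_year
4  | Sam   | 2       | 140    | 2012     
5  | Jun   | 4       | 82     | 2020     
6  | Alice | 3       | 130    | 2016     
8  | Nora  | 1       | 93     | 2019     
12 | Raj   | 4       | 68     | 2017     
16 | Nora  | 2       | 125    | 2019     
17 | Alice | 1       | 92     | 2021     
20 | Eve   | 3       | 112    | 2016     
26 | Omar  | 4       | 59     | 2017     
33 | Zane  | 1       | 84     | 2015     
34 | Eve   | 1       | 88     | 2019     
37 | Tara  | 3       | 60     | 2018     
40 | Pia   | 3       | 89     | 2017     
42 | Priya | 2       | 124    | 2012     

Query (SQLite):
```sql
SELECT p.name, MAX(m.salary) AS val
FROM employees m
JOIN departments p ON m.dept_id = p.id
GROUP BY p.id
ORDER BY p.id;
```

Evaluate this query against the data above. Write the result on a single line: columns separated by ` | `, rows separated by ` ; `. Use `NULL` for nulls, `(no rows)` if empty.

Join each employees row to its departments via dept_id.
Group joined rows by departments.id; compute MAX(m.salary) per group.
  1: ids {8, 17, 33, 34} → MAX(m.salary)=93
  2: ids {4, 16, 42} → MAX(m.salary)=140
  3: ids {6, 20, 37, 40} → MAX(m.salary)=130
  4: ids {5, 12, 26} → MAX(m.salary)=82

Engineering | 93 ; Support | 140 ; Marketing | 130 ; Support | 82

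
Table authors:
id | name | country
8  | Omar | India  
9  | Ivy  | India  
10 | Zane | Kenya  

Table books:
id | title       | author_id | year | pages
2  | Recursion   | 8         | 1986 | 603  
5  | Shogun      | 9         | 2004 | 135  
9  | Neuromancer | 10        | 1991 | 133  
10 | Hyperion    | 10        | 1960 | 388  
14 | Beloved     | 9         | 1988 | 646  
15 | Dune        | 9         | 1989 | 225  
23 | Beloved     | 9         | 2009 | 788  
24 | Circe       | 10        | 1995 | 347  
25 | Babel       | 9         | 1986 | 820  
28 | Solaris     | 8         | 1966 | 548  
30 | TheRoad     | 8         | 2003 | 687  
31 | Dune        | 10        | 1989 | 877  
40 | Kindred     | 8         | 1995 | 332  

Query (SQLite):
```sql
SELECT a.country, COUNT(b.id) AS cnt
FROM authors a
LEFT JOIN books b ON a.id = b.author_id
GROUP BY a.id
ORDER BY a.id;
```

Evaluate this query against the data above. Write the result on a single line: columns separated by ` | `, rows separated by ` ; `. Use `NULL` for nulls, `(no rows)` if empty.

LEFT JOIN keeps every authors row; unmatched ones get NULL for books columns.
Group by authors.id and compute COUNT(b.id). COUNT(col) of an all-NULL group is 0.
  8: ids {2, 28, 30, 40} → COUNT(b.id)=4
  9: ids {5, 14, 15, 23, 25} → COUNT(b.id)=5
  10: ids {9, 10, 24, 31} → COUNT(b.id)=4

India | 4 ; India | 5 ; Kenya | 4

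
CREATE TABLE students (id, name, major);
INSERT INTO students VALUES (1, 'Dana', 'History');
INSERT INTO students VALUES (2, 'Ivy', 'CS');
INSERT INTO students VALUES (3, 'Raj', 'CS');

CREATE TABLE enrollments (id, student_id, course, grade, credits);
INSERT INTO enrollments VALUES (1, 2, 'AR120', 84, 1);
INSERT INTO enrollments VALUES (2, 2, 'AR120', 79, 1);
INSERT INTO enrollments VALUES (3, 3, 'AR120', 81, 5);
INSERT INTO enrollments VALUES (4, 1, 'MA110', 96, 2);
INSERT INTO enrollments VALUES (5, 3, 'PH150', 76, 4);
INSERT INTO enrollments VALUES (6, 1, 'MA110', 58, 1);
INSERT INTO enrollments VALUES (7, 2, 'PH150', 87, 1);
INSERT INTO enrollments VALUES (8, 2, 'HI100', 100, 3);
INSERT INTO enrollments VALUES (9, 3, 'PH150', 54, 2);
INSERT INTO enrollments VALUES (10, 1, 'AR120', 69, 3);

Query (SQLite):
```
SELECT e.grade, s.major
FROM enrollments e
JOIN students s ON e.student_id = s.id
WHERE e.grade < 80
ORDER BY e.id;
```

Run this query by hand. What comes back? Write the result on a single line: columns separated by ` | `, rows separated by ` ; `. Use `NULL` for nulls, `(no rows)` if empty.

79 | CS ; 76 | CS ; 58 | History ; 54 | CS ; 69 | History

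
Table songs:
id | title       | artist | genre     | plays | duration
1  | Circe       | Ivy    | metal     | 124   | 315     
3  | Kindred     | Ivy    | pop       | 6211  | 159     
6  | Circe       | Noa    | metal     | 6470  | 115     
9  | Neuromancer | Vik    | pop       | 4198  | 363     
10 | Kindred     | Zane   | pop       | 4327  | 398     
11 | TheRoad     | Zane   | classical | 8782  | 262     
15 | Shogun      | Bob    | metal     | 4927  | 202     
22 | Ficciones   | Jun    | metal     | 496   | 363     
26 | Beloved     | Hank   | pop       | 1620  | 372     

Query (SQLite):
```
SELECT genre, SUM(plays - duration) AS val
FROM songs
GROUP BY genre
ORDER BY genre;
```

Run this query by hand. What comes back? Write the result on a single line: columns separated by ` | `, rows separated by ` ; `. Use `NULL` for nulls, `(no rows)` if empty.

For each row compute plays - duration.
Group by genre; take SUM of the expression per group.
  classical: ids {11} → SUM(plays - duration)=8520
  metal: ids {1, 6, 15, 22} → SUM(plays - duration)=11022
  pop: ids {3, 9, 10, 26} → SUM(plays - duration)=15064

classical | 8520 ; metal | 11022 ; pop | 15064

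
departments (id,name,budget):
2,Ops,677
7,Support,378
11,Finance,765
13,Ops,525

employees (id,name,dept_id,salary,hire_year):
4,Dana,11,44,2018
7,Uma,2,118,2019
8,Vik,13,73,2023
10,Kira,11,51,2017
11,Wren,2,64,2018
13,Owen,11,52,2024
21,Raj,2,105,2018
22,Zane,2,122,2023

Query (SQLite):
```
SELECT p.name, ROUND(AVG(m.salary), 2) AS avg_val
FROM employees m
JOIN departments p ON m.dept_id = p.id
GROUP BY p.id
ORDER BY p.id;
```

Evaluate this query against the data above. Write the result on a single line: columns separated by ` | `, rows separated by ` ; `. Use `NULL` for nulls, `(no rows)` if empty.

Join each employees row to its departments via dept_id.
Group joined rows by departments.id; compute ROUND(AVG(m.salary), 2) per group.
  2: ids {7, 11, 21, 22} → ROUND(AVG(m.salary), 2)=102.25
  11: ids {4, 10, 13} → ROUND(AVG(m.salary), 2)=49
  13: ids {8} → ROUND(AVG(m.salary), 2)=73

Ops | 102.25 ; Finance | 49 ; Ops | 73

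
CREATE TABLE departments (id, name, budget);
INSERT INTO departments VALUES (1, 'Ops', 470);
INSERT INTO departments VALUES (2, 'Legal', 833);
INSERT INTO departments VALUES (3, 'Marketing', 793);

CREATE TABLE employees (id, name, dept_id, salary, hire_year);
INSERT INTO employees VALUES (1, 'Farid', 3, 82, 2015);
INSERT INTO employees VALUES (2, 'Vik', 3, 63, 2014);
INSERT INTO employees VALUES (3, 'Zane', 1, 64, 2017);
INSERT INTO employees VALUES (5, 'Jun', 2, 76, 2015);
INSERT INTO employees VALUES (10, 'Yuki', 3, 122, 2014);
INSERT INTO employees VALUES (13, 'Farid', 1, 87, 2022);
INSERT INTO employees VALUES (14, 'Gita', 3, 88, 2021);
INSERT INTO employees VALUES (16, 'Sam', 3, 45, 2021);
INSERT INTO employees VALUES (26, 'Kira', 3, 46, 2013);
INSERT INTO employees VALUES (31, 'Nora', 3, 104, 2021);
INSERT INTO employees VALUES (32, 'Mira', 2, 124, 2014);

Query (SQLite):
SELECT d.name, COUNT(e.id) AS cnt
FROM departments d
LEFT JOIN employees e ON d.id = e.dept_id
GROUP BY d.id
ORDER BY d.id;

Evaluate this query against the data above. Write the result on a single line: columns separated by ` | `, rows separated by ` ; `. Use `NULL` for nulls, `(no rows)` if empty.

Ops | 2 ; Legal | 2 ; Marketing | 7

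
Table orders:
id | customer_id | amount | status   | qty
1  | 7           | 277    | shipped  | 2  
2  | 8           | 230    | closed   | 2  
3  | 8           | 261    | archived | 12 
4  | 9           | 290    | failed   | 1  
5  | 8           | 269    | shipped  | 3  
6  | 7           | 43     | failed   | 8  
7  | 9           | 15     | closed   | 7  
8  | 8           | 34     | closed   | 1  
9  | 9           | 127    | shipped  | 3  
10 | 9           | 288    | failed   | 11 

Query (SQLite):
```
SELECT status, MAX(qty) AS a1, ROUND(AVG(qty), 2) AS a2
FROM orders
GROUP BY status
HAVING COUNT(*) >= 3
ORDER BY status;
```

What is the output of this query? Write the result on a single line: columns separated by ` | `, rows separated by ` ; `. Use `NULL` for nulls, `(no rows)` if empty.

Group orders by status.
Per group compute: MAX(qty), ROUND(AVG(qty), 2).
HAVING: drop groups with fewer than 3 rows.
  archived: ids {3} → MAX(qty)=12, ROUND(AVG(qty), 2)=12
  closed: ids {2, 7, 8} → MAX(qty)=7, ROUND(AVG(qty), 2)=3.33
  failed: ids {4, 6, 10} → MAX(qty)=11, ROUND(AVG(qty), 2)=6.67
  shipped: ids {1, 5, 9} → MAX(qty)=3, ROUND(AVG(qty), 2)=2.67

closed | 7 | 3.33 ; failed | 11 | 6.67 ; shipped | 3 | 2.67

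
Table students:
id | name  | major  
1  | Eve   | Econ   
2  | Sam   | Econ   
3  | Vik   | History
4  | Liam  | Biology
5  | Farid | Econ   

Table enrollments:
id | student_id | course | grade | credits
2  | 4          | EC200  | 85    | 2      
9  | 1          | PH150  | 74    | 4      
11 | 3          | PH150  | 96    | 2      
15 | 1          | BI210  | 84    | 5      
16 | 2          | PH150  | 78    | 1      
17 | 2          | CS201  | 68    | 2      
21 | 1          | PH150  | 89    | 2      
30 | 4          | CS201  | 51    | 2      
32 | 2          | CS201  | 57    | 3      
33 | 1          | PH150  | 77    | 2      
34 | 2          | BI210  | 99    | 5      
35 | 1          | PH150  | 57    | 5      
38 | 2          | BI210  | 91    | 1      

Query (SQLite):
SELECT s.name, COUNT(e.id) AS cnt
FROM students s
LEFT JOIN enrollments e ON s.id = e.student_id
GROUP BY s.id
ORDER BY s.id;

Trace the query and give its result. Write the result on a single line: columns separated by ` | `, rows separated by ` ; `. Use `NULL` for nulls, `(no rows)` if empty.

Eve | 5 ; Sam | 5 ; Vik | 1 ; Liam | 2 ; Farid | 0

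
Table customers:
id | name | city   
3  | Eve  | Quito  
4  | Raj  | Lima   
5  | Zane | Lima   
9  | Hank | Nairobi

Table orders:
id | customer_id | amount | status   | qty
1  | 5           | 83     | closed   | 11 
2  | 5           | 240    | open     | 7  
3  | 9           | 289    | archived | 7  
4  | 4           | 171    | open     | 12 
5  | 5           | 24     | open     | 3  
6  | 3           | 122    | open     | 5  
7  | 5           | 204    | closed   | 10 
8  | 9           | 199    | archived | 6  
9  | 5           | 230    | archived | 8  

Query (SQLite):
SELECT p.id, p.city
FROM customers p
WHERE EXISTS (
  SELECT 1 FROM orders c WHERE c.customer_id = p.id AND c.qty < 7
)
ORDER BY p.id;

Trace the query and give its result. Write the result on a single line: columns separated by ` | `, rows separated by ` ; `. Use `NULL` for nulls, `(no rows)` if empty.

For each customers row, check whether any orders with matching customer_id has qty < 7.
Keep rows where that is true.

3 | Quito ; 5 | Lima ; 9 | Nairobi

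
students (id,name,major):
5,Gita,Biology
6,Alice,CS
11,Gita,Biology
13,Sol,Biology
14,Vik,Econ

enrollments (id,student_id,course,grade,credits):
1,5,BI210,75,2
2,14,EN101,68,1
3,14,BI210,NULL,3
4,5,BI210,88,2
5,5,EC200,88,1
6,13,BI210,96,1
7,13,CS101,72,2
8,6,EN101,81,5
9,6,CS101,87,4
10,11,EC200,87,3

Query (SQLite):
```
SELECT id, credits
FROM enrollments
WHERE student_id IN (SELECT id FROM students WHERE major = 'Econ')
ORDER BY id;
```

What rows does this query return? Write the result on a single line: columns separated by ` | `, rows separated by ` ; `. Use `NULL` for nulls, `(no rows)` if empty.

2 | 1 ; 3 | 3

Inner query: students.id where major = 'Econ'.
Outer: keep enrollments rows whose student_id is in that set.
Inner query → {14}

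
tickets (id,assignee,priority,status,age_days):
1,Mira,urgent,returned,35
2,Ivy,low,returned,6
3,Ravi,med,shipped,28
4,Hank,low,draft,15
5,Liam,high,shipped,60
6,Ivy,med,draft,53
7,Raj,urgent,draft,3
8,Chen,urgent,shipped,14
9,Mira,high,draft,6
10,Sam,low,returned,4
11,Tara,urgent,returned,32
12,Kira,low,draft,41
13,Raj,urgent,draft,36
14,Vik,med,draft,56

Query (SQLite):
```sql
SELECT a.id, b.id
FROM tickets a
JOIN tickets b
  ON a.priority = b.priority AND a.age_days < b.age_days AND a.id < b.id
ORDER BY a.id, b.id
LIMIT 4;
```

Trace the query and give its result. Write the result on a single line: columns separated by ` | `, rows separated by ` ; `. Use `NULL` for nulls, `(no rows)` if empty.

1 | 13 ; 2 | 4 ; 2 | 12 ; 3 | 6

Pairs (a,b) with same priority, a.age_days < b.age_days, a.id < b.id.
priority groups: high:{5,9} low:{2,4,10,12} med:{3,6,14} urgent:{1,7,8,11,13}
Ordered by (a.id, b.id); first 4.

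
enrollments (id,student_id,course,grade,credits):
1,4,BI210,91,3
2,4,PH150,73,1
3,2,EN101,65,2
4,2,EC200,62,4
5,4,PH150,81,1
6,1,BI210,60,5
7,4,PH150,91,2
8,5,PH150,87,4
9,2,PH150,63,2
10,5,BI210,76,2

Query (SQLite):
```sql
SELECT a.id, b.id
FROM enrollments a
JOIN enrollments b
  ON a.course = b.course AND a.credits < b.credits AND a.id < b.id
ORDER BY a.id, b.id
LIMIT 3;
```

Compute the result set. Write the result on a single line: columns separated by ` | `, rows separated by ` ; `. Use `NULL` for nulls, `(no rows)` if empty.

1 | 6 ; 2 | 7 ; 2 | 8

Pairs (a,b) with same course, a.credits < b.credits, a.id < b.id.
course groups: BI210:{1,6,10} EC200:{4} EN101:{3} PH150:{2,5,7,8,9}
Ordered by (a.id, b.id); first 3.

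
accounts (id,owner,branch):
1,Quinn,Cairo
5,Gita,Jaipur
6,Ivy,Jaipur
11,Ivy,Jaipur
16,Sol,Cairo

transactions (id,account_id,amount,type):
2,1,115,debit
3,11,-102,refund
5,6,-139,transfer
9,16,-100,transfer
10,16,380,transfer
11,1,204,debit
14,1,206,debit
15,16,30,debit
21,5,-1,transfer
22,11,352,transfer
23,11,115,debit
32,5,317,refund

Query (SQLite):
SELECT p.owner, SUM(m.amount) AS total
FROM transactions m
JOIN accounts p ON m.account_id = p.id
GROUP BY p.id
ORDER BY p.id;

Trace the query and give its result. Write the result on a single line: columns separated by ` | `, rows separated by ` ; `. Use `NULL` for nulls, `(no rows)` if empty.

Join each transactions row to its accounts via account_id.
Group joined rows by accounts.id; compute SUM(m.amount) per group.
  1: ids {2, 11, 14} → SUM(m.amount)=525
  5: ids {21, 32} → SUM(m.amount)=316
  6: ids {5} → SUM(m.amount)=-139
  11: ids {3, 22, 23} → SUM(m.amount)=365
  16: ids {9, 10, 15} → SUM(m.amount)=310

Quinn | 525 ; Gita | 316 ; Ivy | -139 ; Ivy | 365 ; Sol | 310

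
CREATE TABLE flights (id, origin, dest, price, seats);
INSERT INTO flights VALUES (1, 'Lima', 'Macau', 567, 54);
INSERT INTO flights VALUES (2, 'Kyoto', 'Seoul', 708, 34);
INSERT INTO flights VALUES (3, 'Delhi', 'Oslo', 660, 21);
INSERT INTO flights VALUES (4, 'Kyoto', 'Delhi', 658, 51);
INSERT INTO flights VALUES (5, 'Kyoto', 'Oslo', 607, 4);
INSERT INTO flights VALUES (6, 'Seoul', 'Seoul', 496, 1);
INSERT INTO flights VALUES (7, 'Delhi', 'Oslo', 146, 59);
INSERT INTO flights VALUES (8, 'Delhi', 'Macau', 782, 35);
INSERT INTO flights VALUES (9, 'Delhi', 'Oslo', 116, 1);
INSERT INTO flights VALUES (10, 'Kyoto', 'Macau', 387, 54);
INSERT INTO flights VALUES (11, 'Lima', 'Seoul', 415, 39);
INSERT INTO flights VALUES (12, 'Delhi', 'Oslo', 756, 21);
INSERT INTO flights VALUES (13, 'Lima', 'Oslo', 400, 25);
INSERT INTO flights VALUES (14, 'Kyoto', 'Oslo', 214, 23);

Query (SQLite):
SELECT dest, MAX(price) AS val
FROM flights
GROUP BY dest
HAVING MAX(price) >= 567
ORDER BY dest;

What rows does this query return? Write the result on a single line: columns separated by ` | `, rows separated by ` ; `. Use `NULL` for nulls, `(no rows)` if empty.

Delhi | 658 ; Macau | 782 ; Oslo | 756 ; Seoul | 708

Partition flights by dest; compute MAX(price) within each group.
HAVING: keep groups where MAX(price) >= 567.
  Delhi: ids {4} → MAX(price)=658
  Macau: ids {1, 8, 10} → MAX(price)=782
  Oslo: ids {3, 5, 7, 9, 12, 13, 14} → MAX(price)=756
  Seoul: ids {2, 6, 11} → MAX(price)=708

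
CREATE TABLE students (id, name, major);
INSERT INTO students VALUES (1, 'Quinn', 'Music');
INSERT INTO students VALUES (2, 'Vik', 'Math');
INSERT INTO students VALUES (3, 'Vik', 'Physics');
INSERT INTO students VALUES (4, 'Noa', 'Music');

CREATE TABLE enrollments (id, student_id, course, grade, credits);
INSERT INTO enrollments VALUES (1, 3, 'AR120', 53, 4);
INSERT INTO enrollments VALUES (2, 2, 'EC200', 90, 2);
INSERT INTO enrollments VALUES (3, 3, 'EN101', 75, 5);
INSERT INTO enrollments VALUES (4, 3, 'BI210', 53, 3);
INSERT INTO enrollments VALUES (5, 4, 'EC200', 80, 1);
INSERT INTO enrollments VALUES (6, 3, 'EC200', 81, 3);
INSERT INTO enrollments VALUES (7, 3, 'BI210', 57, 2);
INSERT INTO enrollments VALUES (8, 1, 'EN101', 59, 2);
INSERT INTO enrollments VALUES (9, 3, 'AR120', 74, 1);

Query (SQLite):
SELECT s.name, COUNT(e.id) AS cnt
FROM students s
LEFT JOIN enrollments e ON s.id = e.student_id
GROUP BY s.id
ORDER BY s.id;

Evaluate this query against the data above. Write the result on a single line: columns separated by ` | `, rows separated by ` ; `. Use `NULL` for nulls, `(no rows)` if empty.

Quinn | 1 ; Vik | 1 ; Vik | 6 ; Noa | 1

LEFT JOIN keeps every students row; unmatched ones get NULL for enrollments columns.
Group by students.id and compute COUNT(e.id). COUNT(col) of an all-NULL group is 0.
  1: ids {8} → COUNT(e.id)=1
  2: ids {2} → COUNT(e.id)=1
  3: ids {1, 3, 4, 6, 7, 9} → COUNT(e.id)=6
  4: ids {5} → COUNT(e.id)=1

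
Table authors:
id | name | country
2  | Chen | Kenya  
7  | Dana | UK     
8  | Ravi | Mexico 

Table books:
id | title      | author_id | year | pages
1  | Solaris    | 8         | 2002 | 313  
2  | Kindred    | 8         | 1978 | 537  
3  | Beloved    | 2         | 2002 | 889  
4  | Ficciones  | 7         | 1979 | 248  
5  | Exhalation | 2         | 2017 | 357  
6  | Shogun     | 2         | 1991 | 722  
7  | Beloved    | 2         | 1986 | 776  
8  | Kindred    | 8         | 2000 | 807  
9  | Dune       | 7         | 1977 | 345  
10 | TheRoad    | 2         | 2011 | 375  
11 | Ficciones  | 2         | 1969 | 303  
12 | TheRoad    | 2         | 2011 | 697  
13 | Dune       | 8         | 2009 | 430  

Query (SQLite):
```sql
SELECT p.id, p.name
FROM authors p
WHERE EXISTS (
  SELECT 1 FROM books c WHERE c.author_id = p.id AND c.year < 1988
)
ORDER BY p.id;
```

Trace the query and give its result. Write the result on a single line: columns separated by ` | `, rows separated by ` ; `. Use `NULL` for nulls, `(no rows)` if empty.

For each authors row, check whether any books with matching author_id has year < 1988.
Keep rows where that is true.

2 | Chen ; 7 | Dana ; 8 | Ravi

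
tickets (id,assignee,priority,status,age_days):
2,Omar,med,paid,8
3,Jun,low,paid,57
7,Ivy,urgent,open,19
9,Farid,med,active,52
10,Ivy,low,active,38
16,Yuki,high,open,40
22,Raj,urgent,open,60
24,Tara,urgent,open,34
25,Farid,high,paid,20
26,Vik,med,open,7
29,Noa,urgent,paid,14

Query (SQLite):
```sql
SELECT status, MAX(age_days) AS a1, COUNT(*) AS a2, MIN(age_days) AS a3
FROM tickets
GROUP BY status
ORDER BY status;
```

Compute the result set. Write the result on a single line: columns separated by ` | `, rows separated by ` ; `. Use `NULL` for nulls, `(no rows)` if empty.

Group tickets by status.
Per group compute: MAX(age_days), COUNT(*), MIN(age_days).
  active: ids {9, 10} → MAX(age_days)=52, COUNT(*)=2, MIN(age_days)=38
  open: ids {7, 16, 22, 24, 26} → MAX(age_days)=60, COUNT(*)=5, MIN(age_days)=7
  paid: ids {2, 3, 25, 29} → MAX(age_days)=57, COUNT(*)=4, MIN(age_days)=8

active | 52 | 2 | 38 ; open | 60 | 5 | 7 ; paid | 57 | 4 | 8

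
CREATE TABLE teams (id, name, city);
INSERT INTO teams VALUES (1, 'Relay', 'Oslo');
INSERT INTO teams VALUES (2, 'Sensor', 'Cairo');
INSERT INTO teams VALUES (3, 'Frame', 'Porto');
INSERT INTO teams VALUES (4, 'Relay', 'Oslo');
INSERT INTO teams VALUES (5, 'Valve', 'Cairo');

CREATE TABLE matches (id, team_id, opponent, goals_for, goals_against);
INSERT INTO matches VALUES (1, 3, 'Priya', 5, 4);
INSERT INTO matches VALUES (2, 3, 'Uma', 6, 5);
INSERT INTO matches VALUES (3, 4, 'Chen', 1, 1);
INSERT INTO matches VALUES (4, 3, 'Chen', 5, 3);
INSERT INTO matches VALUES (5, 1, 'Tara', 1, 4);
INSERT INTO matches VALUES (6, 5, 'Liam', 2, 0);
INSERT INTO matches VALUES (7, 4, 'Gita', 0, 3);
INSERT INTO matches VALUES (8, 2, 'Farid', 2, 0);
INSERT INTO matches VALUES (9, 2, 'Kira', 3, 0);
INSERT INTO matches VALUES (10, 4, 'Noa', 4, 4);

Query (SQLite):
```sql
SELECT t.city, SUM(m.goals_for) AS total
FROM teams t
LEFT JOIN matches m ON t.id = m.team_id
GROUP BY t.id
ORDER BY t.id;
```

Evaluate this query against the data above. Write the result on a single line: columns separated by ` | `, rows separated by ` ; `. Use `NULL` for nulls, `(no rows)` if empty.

Oslo | 1 ; Cairo | 5 ; Porto | 16 ; Oslo | 5 ; Cairo | 2

LEFT JOIN keeps every teams row; unmatched ones get NULL for matches columns.
Group by teams.id and compute SUM(m.goals_for). SUM over an all-NULL group is NULL.
  1: ids {5} → SUM(m.goals_for)=1
  2: ids {8, 9} → SUM(m.goals_for)=5
  3: ids {1, 2, 4} → SUM(m.goals_for)=16
  4: ids {3, 7, 10} → SUM(m.goals_for)=5
  5: ids {6} → SUM(m.goals_for)=2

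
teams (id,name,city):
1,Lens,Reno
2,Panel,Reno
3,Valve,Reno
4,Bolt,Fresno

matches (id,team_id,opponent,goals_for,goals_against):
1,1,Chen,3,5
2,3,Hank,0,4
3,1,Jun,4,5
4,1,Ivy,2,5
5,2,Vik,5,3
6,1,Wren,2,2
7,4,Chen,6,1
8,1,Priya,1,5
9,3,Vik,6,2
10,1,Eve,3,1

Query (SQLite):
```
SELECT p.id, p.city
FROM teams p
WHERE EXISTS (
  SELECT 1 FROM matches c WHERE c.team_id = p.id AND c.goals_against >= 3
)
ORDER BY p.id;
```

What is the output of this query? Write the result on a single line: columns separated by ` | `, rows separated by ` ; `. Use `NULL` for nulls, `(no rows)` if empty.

1 | Reno ; 2 | Reno ; 3 | Reno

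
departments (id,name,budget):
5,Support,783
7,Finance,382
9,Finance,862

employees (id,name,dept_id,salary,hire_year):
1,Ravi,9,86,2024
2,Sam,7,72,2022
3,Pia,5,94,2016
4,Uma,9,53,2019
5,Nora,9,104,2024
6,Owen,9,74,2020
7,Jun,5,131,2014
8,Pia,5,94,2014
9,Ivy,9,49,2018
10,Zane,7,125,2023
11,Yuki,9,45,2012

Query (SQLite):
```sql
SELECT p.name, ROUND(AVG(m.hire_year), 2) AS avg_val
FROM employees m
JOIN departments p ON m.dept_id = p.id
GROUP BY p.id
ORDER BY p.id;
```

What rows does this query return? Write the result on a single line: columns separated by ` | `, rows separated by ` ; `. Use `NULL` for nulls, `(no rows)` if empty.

Join each employees row to its departments via dept_id.
Group joined rows by departments.id; compute ROUND(AVG(m.hire_year), 2) per group.
  5: ids {3, 7, 8} → ROUND(AVG(m.hire_year), 2)=2014.67
  7: ids {2, 10} → ROUND(AVG(m.hire_year), 2)=2022.5
  9: ids {1, 4, 5, 6, 9, 11} → ROUND(AVG(m.hire_year), 2)=2019.5

Support | 2014.67 ; Finance | 2022.5 ; Finance | 2019.5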